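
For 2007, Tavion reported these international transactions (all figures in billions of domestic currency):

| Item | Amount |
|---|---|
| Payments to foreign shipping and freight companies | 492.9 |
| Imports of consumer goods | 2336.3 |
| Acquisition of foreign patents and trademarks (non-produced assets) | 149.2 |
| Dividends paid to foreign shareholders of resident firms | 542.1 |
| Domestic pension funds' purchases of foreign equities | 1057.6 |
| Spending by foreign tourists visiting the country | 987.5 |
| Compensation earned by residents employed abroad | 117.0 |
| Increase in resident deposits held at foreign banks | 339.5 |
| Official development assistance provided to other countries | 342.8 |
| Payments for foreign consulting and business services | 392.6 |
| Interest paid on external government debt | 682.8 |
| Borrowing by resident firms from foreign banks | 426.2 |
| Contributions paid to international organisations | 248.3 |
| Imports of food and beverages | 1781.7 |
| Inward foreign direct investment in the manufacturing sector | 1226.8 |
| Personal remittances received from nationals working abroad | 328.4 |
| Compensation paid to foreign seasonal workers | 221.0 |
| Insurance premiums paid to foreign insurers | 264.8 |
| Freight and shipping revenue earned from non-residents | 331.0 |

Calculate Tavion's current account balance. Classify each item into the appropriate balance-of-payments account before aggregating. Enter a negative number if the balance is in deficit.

-5541.4

Goods: -1781.7 - 2336.3 = -4118.0
Services: -392.6 - 492.9 + 331.0 - 264.8 + 987.5 = 168.2
Primary income: -542.1 + 117.0 - 221.0 - 682.8 = -1328.9
Secondary income: 328.4 - 342.8 - 248.3 = -262.7
Current account = (-4118.0) + 168.2 + (-1328.9) + (-262.7) = -5541.4
(Excluded from the current account — capital account: acquisition of foreign patents and trademarks (non-produced assets) 149.2; financial account: domestic pension funds' purchases of foreign equities 1057.6, increase in resident deposits held at foreign banks 339.5, borrowing by resident firms from foreign banks 426.2, inward foreign direct investment in the manufacturing sector 1226.8.)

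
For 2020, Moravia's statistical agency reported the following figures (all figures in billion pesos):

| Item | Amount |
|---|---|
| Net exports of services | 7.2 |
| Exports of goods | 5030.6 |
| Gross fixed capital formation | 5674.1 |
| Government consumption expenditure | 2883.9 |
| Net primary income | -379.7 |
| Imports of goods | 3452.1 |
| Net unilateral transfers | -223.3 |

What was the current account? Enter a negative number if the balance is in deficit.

Goods balance = 5030.6 - 3452.1 = 1578.5
Services balance = 7.2
Trade balance (goods + services) = 1578.5 + 7.2 = 1585.7
Net primary income = -379.7
Net secondary income = -223.3
Current account = 1585.7 + (-379.7) + (-223.3) = 982.7

982.7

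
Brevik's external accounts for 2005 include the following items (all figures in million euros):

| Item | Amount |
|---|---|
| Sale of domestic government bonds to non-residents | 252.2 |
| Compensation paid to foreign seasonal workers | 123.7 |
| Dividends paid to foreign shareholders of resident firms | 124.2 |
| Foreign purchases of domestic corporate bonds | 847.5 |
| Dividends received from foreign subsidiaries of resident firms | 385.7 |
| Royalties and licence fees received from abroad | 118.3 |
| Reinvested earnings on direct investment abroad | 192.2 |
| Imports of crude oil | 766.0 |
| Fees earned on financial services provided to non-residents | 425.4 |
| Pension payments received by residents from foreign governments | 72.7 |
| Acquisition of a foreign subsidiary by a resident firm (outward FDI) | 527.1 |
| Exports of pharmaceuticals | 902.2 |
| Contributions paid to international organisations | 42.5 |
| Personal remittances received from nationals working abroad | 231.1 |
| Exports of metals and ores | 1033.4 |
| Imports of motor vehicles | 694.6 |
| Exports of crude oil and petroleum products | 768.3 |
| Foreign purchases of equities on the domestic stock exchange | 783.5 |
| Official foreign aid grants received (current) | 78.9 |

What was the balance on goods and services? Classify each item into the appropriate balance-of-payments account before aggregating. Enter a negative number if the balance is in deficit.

Goods: 768.3 + 902.2 - 766.0 + 1033.4 - 694.6 = 1243.3
Services: 425.4 + 118.3 = 543.7
Trade balance = 1243.3 + 543.7 = 1787.0
(Excluded from the trade balance — financial account: sale of domestic government bonds to non-residents 252.2, foreign purchases of domestic corporate bonds 847.5, acquisition of a foreign subsidiary by a resident firm (outward FDI) 527.1, foreign purchases of equities on the domestic stock exchange 783.5; primary income: compensation paid to foreign seasonal workers 123.7, dividends paid to foreign shareholders of resident firms 124.2, dividends received from foreign subsidiaries of resident firms 385.7, reinvested earnings on direct investment abroad 192.2; secondary income: pension payments received by residents from foreign governments 72.7, contributions paid to international organisations 42.5, personal remittances received from nationals working abroad 231.1, official foreign aid grants received (current) 78.9.)

1787.0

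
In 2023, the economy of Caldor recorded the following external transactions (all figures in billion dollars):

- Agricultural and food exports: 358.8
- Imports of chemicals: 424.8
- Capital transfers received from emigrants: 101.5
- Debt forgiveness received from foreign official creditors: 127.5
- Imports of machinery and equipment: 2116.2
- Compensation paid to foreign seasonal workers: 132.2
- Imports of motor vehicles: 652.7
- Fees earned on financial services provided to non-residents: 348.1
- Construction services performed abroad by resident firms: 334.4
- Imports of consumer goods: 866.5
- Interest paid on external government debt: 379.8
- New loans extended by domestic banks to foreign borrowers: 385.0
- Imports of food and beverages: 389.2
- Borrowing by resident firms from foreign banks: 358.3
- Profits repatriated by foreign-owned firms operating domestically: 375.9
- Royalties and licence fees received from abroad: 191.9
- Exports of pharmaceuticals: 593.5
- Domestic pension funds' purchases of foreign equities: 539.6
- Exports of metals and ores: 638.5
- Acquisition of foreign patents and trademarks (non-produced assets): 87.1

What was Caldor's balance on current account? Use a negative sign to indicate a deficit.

Goods: -866.5 + 638.5 - 2116.2 - 424.8 + 593.5 - 652.7 - 389.2 + 358.8 = -2858.6
Services: 191.9 + 334.4 + 348.1 = 874.4
Primary income: -375.9 - 132.2 - 379.8 = -887.9
Current account = (-2858.6) + 874.4 + (-887.9) = -2872.1
(Excluded from the current account — capital account: capital transfers received from emigrants 101.5, debt forgiveness received from foreign official creditors 127.5, acquisition of foreign patents and trademarks (non-produced assets) 87.1; financial account: new loans extended by domestic banks to foreign borrowers 385.0, borrowing by resident firms from foreign banks 358.3, domestic pension funds' purchases of foreign equities 539.6.)

-2872.1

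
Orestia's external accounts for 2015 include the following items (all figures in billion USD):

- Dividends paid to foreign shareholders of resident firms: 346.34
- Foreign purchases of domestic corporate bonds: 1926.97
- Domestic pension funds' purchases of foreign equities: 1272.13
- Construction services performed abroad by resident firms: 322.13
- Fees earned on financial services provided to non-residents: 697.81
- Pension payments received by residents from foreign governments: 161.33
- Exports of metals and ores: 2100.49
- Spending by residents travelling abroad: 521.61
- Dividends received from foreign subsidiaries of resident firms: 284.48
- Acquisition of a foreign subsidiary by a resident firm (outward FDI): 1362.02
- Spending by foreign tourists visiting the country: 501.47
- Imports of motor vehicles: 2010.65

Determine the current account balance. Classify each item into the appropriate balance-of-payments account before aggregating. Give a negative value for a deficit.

Goods: -2010.65 + 2100.49 = 89.84
Services: -521.61 + 501.47 + 697.81 + 322.13 = 999.80
Primary income: 284.48 - 346.34 = -61.86
Secondary income: 161.33
Current account = 89.84 + 999.80 + (-61.86) + 161.33 = 1189.11
(Excluded from the current account — financial account: foreign purchases of domestic corporate bonds 1926.97, domestic pension funds' purchases of foreign equities 1272.13, acquisition of a foreign subsidiary by a resident firm (outward FDI) 1362.02.)

1189.11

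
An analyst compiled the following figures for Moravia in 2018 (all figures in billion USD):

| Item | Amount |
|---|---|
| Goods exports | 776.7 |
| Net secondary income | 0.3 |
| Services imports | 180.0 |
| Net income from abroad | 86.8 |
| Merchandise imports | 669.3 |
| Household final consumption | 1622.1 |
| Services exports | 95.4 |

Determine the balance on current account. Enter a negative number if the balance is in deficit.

109.9

Goods balance = 776.7 - 669.3 = 107.4
Services balance = 95.4 - 180.0 = -84.6
Trade balance (goods + services) = 107.4 + (-84.6) = 22.8
Net primary income = 86.8
Net secondary income = 0.3
Current account = 22.8 + 86.8 + 0.3 = 109.9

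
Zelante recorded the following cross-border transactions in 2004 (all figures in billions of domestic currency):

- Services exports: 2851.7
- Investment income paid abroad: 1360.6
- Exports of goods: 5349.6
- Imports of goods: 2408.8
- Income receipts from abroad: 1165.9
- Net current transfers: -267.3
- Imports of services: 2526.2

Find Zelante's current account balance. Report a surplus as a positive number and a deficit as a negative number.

2804.3

Goods balance = 5349.6 - 2408.8 = 2940.8
Services balance = 2851.7 - 2526.2 = 325.5
Trade balance (goods + services) = 2940.8 + 325.5 = 3266.3
Net primary income = 1165.9 - 1360.6 = -194.7
Net secondary income = -267.3
Current account = 3266.3 + (-194.7) + (-267.3) = 2804.3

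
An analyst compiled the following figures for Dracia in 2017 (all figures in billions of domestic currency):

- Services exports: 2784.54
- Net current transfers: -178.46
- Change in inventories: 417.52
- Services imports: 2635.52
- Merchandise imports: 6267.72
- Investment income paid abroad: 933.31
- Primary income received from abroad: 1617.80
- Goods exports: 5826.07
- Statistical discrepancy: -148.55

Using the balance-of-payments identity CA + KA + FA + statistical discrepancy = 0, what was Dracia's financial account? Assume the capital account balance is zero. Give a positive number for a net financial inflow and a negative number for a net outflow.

-64.85

Goods balance = 5826.07 - 6267.72 = -441.65
Services balance = 2784.54 - 2635.52 = 149.02
Trade balance (goods + services) = -441.65 + 149.02 = -292.63
Net primary income = 1617.80 - 933.31 = 684.49
Net secondary income = -178.46
Current account = -292.63 + 684.49 + (-178.46) = 213.40
Financial account = -(213.40 + (-148.55)) = -64.85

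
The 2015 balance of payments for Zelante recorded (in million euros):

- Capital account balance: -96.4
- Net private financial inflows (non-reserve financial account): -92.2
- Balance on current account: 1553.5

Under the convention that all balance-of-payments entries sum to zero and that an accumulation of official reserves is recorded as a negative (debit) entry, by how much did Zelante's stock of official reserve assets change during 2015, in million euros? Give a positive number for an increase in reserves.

Official reserve transactions balance = -(1553.5 + (-96.4) + (-92.2)) = -1364.9
An accumulation of reserves is recorded as a debit (negative entry), so the change in the stock of reserves is the negative of that balance.
Change in official reserves = -(-1364.9) = 1364.9

1364.9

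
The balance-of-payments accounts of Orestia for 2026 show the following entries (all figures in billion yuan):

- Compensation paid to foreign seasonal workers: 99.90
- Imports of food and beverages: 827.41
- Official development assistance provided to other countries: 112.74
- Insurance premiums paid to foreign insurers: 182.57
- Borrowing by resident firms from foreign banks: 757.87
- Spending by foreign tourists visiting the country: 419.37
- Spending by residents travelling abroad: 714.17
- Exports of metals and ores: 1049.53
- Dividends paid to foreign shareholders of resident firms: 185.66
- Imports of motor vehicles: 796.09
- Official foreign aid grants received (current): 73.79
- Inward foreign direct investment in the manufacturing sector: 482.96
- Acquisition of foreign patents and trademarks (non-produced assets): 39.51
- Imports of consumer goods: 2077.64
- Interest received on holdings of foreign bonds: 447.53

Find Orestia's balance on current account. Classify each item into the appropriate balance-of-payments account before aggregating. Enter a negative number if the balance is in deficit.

-3005.96

Goods: -796.09 + 1049.53 - 827.41 - 2077.64 = -2651.61
Services: -714.17 + 419.37 - 182.57 = -477.37
Primary income: -185.66 - 99.90 + 447.53 = 161.97
Secondary income: -112.74 + 73.79 = -38.95
Current account = (-2651.61) + (-477.37) + 161.97 + (-38.95) = -3005.96
(Excluded from the current account — financial account: borrowing by resident firms from foreign banks 757.87, inward foreign direct investment in the manufacturing sector 482.96; capital account: acquisition of foreign patents and trademarks (non-produced assets) 39.51.)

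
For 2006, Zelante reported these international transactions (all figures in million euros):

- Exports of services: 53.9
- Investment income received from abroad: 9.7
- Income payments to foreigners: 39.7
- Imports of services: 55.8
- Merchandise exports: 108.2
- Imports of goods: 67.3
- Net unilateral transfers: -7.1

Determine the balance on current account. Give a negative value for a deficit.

Goods balance = 108.2 - 67.3 = 40.9
Services balance = 53.9 - 55.8 = -1.9
Trade balance (goods + services) = 40.9 + (-1.9) = 39.0
Net primary income = 9.7 - 39.7 = -30.0
Net secondary income = -7.1
Current account = 39.0 + (-30.0) + (-7.1) = 1.9

1.9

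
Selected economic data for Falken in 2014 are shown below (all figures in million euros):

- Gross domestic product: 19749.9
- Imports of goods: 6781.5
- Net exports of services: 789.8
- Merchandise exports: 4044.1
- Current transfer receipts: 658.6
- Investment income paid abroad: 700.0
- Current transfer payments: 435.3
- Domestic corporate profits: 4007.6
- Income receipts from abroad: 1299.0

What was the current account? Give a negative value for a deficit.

Goods balance = 4044.1 - 6781.5 = -2737.4
Services balance = 789.8
Trade balance (goods + services) = -2737.4 + 789.8 = -1947.6
Net primary income = 1299.0 - 700.0 = 599.0
Net secondary income = 658.6 - 435.3 = 223.3
Current account = -1947.6 + 599.0 + 223.3 = -1125.3

-1125.3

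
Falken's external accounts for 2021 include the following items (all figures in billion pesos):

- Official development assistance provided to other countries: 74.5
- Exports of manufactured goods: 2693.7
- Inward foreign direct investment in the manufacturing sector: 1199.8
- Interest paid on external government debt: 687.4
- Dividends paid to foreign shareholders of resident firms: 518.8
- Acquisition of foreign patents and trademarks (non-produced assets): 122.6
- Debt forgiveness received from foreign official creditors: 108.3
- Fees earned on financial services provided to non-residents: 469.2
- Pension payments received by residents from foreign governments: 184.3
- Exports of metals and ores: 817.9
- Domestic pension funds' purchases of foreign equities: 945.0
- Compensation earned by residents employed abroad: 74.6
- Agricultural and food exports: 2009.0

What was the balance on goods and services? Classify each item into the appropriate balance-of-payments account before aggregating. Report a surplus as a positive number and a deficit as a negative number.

Goods: 2693.7 + 817.9 + 2009.0 = 5520.6
Services: 469.2
Trade balance = 5520.6 + 469.2 = 5989.8
(Excluded from the trade balance — secondary income: official development assistance provided to other countries 74.5, pension payments received by residents from foreign governments 184.3; financial account: inward foreign direct investment in the manufacturing sector 1199.8, domestic pension funds' purchases of foreign equities 945.0; primary income: interest paid on external government debt 687.4, dividends paid to foreign shareholders of resident firms 518.8, compensation earned by residents employed abroad 74.6; capital account: acquisition of foreign patents and trademarks (non-produced assets) 122.6, debt forgiveness received from foreign official creditors 108.3.)

5989.8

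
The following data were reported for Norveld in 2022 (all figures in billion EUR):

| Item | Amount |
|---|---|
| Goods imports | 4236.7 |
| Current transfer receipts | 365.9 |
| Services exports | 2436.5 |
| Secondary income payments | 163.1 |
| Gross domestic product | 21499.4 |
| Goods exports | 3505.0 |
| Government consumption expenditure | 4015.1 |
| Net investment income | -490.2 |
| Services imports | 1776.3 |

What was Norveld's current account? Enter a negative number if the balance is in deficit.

-358.9

Goods balance = 3505.0 - 4236.7 = -731.7
Services balance = 2436.5 - 1776.3 = 660.2
Trade balance (goods + services) = -731.7 + 660.2 = -71.5
Net primary income = -490.2
Net secondary income = 365.9 - 163.1 = 202.8
Current account = -71.5 + (-490.2) + 202.8 = -358.9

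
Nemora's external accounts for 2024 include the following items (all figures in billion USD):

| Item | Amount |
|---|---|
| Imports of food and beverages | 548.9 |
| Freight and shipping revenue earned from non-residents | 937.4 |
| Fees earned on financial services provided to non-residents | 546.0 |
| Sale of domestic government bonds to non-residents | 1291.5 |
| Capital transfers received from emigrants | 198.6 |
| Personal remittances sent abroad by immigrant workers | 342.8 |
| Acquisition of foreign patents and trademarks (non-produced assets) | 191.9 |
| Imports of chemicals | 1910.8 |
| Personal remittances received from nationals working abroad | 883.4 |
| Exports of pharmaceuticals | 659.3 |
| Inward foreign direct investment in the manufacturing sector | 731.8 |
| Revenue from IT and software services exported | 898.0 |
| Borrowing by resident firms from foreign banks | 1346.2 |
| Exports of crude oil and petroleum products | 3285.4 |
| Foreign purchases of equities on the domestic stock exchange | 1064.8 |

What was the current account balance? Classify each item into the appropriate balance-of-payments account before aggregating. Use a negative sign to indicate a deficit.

4407.0

Goods: -1910.8 - 548.9 + 659.3 + 3285.4 = 1485.0
Services: 546.0 + 898.0 + 937.4 = 2381.4
Secondary income: -342.8 + 883.4 = 540.6
Current account = 1485.0 + 2381.4 + 540.6 = 4407.0
(Excluded from the current account — financial account: sale of domestic government bonds to non-residents 1291.5, inward foreign direct investment in the manufacturing sector 731.8, borrowing by resident firms from foreign banks 1346.2, foreign purchases of equities on the domestic stock exchange 1064.8; capital account: capital transfers received from emigrants 198.6, acquisition of foreign patents and trademarks (non-produced assets) 191.9.)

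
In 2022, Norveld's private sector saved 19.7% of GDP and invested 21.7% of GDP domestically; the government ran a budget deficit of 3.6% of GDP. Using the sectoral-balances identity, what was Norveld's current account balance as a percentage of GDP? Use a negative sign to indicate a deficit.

By the sectoral-balances identity, CA = (S_private - I) + (T - G).
Private balance = 19.7 - 21.7 = -2.0
Government balance (T - G) = -3.6
CA = -2.0 + (-3.6) = -5.6

-5.6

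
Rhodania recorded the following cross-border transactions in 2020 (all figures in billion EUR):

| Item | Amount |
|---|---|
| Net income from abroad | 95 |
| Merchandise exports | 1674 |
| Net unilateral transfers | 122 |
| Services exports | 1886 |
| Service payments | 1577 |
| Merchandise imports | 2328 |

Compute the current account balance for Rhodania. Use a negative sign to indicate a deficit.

Goods balance = 1674 - 2328 = -654
Services balance = 1886 - 1577 = 309
Trade balance (goods + services) = -654 + 309 = -345
Net primary income = 95
Net secondary income = 122
Current account = -345 + 95 + 122 = -128

-128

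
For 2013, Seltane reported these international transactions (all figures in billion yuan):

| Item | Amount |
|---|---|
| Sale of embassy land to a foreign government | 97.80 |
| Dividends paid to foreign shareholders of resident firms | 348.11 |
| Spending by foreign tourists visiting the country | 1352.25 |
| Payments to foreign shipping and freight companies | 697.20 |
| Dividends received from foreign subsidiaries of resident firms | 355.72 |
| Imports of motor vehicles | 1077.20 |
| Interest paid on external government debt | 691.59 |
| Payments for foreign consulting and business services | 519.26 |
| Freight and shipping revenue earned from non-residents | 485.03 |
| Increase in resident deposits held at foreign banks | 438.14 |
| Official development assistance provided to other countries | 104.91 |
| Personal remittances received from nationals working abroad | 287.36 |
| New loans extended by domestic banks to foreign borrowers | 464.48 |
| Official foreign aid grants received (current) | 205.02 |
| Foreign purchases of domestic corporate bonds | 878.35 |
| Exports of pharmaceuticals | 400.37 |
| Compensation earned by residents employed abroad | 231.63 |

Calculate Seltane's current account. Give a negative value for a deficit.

-120.89

Goods: -1077.20 + 400.37 = -676.83
Services: 485.03 - 519.26 - 697.20 + 1352.25 = 620.82
Primary income: 355.72 - 691.59 - 348.11 + 231.63 = -452.35
Secondary income: 287.36 + 205.02 - 104.91 = 387.47
Current account = (-676.83) + 620.82 + (-452.35) + 387.47 = -120.89
(Excluded from the current account — capital account: sale of embassy land to a foreign government 97.80; financial account: increase in resident deposits held at foreign banks 438.14, new loans extended by domestic banks to foreign borrowers 464.48, foreign purchases of domestic corporate bonds 878.35.)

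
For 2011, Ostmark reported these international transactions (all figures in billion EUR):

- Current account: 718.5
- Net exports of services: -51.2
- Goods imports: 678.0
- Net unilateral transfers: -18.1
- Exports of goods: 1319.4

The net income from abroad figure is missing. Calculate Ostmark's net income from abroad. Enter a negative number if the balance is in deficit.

Current account = goods balance + services balance + net primary income + net secondary income
Sum of the known components = 572.1
Net income from abroad = CA - (known components) = 718.5 - 572.1 = 146.4

146.4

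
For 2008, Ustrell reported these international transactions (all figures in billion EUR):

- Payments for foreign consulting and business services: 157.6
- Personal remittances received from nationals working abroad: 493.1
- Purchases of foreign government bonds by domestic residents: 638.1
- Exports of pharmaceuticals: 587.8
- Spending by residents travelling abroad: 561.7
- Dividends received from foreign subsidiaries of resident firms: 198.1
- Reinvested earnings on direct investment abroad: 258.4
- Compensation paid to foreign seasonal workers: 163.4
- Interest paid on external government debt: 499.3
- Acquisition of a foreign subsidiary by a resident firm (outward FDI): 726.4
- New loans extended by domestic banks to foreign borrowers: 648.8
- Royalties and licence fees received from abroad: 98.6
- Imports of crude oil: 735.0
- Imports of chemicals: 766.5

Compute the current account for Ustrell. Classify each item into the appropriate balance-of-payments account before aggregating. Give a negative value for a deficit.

Goods: -735.0 - 766.5 + 587.8 = -913.7
Services: -157.6 + 98.6 - 561.7 = -620.7
Primary income: 198.1 - 499.3 + 258.4 - 163.4 = -206.2
Secondary income: 493.1
Current account = (-913.7) + (-620.7) + (-206.2) + 493.1 = -1247.5
(Excluded from the current account — financial account: purchases of foreign government bonds by domestic residents 638.1, acquisition of a foreign subsidiary by a resident firm (outward FDI) 726.4, new loans extended by domestic banks to foreign borrowers 648.8.)

-1247.5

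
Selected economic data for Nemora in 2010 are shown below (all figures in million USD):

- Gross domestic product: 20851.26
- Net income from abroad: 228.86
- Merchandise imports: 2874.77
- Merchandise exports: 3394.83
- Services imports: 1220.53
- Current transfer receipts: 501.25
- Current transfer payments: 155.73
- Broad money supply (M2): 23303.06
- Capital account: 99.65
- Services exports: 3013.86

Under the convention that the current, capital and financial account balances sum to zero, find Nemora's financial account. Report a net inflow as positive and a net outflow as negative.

-2987.42

Goods balance = 3394.83 - 2874.77 = 520.06
Services balance = 3013.86 - 1220.53 = 1793.33
Trade balance (goods + services) = 520.06 + 1793.33 = 2313.39
Net primary income = 228.86
Net secondary income = 501.25 - 155.73 = 345.52
Current account = 2313.39 + 228.86 + 345.52 = 2887.77
Financial account = -(2887.77 + 99.65) = -2987.42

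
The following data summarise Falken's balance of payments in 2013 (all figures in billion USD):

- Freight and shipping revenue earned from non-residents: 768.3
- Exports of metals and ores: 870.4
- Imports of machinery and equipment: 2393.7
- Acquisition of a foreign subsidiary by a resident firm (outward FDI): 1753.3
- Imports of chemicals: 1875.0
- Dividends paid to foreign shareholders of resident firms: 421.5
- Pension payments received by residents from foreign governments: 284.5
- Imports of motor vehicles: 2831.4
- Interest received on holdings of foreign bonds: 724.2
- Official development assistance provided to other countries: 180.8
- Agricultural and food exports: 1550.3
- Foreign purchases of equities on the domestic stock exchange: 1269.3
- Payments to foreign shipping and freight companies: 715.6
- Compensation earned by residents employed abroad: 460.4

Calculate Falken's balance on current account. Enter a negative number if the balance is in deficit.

-3759.9

Goods: 1550.3 + 870.4 - 2393.7 - 2831.4 - 1875.0 = -4679.4
Services: -715.6 + 768.3 = 52.7
Primary income: 460.4 + 724.2 - 421.5 = 763.1
Secondary income: 284.5 - 180.8 = 103.7
Current account = (-4679.4) + 52.7 + 763.1 + 103.7 = -3759.9
(Excluded from the current account — financial account: acquisition of a foreign subsidiary by a resident firm (outward FDI) 1753.3, foreign purchases of equities on the domestic stock exchange 1269.3.)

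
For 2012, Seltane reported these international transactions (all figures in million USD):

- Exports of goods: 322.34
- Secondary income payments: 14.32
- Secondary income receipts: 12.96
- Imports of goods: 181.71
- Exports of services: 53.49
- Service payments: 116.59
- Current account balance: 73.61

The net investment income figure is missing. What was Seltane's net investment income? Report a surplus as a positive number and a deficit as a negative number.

-2.56

Current account = goods balance + services balance + net primary income + net secondary income
Sum of the known components = 76.17
Net investment income = CA - (known components) = 73.61 - 76.17 = -2.56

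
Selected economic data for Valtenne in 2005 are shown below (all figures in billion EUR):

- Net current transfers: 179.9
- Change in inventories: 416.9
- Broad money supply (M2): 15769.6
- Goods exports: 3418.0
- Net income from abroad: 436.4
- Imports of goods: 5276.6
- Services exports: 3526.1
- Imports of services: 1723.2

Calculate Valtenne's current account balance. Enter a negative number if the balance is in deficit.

560.6

Goods balance = 3418.0 - 5276.6 = -1858.6
Services balance = 3526.1 - 1723.2 = 1802.9
Trade balance (goods + services) = -1858.6 + 1802.9 = -55.7
Net primary income = 436.4
Net secondary income = 179.9
Current account = -55.7 + 436.4 + 179.9 = 560.6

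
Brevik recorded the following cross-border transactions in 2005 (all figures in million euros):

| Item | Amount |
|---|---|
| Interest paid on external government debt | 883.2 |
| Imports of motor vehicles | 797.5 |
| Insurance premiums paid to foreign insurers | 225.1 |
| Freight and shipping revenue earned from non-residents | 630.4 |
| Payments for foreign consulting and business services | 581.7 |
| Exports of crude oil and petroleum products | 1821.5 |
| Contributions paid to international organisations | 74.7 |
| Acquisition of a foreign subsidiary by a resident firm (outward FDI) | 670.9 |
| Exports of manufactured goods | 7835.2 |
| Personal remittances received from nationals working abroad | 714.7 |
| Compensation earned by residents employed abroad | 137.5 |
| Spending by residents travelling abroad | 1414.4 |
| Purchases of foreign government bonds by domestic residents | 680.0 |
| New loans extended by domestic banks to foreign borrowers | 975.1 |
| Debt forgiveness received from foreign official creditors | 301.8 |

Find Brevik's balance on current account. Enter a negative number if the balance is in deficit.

Goods: -797.5 + 1821.5 + 7835.2 = 8859.2
Services: -225.1 - 1414.4 - 581.7 + 630.4 = -1590.8
Primary income: 137.5 - 883.2 = -745.7
Secondary income: -74.7 + 714.7 = 640.0
Current account = 8859.2 + (-1590.8) + (-745.7) + 640.0 = 7162.7
(Excluded from the current account — financial account: acquisition of a foreign subsidiary by a resident firm (outward FDI) 670.9, purchases of foreign government bonds by domestic residents 680.0, new loans extended by domestic banks to foreign borrowers 975.1; capital account: debt forgiveness received from foreign official creditors 301.8.)

7162.7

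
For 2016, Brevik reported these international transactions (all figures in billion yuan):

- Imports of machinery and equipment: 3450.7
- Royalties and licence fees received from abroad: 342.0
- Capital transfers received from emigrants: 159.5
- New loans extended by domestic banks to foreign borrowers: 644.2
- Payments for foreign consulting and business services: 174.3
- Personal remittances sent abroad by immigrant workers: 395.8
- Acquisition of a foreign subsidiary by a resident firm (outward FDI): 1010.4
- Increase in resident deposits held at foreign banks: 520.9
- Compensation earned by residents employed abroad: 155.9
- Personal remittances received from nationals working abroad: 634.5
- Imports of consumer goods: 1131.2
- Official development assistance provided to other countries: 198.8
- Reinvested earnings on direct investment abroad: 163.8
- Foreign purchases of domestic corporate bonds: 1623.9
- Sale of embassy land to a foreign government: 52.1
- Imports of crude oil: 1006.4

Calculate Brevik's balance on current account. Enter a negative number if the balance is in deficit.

-5061.0

Goods: -1131.2 - 1006.4 - 3450.7 = -5588.3
Services: -174.3 + 342.0 = 167.7
Primary income: 155.9 + 163.8 = 319.7
Secondary income: -395.8 - 198.8 + 634.5 = 39.9
Current account = (-5588.3) + 167.7 + 319.7 + 39.9 = -5061.0
(Excluded from the current account — capital account: capital transfers received from emigrants 159.5, sale of embassy land to a foreign government 52.1; financial account: new loans extended by domestic banks to foreign borrowers 644.2, acquisition of a foreign subsidiary by a resident firm (outward FDI) 1010.4, increase in resident deposits held at foreign banks 520.9, foreign purchases of domestic corporate bonds 1623.9.)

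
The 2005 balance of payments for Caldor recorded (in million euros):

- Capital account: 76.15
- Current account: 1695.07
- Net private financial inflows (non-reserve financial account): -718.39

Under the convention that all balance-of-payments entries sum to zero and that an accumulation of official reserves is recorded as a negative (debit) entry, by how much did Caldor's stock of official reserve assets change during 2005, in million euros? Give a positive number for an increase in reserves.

Official reserve transactions balance = -(1695.07 + 76.15 + (-718.39)) = -1052.83
An accumulation of reserves is recorded as a debit (negative entry), so the change in the stock of reserves is the negative of that balance.
Change in official reserves = -(-1052.83) = 1052.83

1052.83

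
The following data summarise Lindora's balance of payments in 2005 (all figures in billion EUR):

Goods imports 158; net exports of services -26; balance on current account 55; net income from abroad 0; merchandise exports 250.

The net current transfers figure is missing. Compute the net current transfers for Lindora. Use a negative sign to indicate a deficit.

Current account = goods balance + services balance + net primary income + net secondary income
Sum of the known components = 66
Net current transfers = CA - (known components) = 55 - 66 = -11

-11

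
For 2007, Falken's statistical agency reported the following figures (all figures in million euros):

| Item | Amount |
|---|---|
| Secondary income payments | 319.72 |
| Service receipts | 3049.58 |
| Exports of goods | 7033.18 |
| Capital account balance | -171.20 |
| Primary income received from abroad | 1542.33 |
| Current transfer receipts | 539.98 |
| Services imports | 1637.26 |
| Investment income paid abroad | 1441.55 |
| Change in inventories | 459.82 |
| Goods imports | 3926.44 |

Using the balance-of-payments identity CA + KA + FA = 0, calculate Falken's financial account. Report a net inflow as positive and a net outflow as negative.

Goods balance = 7033.18 - 3926.44 = 3106.74
Services balance = 3049.58 - 1637.26 = 1412.32
Trade balance (goods + services) = 3106.74 + 1412.32 = 4519.06
Net primary income = 1542.33 - 1441.55 = 100.78
Net secondary income = 539.98 - 319.72 = 220.26
Current account = 4519.06 + 100.78 + 220.26 = 4840.10
Financial account = -(4840.10 + (-171.20)) = -4668.90

-4668.90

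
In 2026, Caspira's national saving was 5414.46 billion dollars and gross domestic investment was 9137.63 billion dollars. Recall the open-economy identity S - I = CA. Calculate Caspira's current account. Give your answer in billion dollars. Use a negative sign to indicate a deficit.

-3723.17

CA = S - I = 5414.46 - 9137.63 = -3723.17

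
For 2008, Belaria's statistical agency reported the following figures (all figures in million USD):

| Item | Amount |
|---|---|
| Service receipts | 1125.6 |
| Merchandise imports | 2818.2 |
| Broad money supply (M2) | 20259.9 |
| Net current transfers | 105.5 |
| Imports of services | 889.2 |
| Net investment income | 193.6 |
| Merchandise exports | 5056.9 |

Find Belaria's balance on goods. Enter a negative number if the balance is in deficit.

2238.7

Goods balance = 5056.9 - 2818.2 = 2238.7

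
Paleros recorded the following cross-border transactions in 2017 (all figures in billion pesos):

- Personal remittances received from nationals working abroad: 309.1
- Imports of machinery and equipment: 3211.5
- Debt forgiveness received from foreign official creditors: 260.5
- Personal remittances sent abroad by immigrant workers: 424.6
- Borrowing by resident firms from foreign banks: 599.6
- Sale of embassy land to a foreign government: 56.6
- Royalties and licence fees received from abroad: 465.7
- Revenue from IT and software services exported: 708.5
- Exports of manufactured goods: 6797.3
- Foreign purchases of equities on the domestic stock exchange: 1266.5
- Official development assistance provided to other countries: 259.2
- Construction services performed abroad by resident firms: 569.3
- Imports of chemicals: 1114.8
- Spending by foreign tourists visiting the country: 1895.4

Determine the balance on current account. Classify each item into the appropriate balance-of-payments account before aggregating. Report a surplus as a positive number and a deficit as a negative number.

Goods: 6797.3 - 1114.8 - 3211.5 = 2471.0
Services: 465.7 + 708.5 + 1895.4 + 569.3 = 3638.9
Secondary income: -259.2 - 424.6 + 309.1 = -374.7
Current account = 2471.0 + 3638.9 + (-374.7) = 5735.2
(Excluded from the current account — capital account: debt forgiveness received from foreign official creditors 260.5, sale of embassy land to a foreign government 56.6; financial account: borrowing by resident firms from foreign banks 599.6, foreign purchases of equities on the domestic stock exchange 1266.5.)

5735.2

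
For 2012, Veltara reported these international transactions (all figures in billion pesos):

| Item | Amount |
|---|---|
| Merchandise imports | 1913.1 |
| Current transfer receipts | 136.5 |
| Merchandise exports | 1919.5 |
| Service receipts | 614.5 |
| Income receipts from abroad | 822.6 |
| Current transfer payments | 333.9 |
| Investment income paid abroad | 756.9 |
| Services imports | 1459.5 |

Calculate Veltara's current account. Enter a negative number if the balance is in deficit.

-970.3

Goods balance = 1919.5 - 1913.1 = 6.4
Services balance = 614.5 - 1459.5 = -845.0
Trade balance (goods + services) = 6.4 + (-845.0) = -838.6
Net primary income = 822.6 - 756.9 = 65.7
Net secondary income = 136.5 - 333.9 = -197.4
Current account = -838.6 + 65.7 + (-197.4) = -970.3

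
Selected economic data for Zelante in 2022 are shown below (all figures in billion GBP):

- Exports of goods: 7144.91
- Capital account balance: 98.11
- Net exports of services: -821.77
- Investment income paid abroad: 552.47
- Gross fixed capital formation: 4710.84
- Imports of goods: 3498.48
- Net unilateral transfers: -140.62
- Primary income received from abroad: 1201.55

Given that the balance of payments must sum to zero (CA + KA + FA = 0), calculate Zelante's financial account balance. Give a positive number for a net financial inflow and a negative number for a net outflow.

Goods balance = 7144.91 - 3498.48 = 3646.43
Services balance = -821.77
Trade balance (goods + services) = 3646.43 + (-821.77) = 2824.66
Net primary income = 1201.55 - 552.47 = 649.08
Net secondary income = -140.62
Current account = 2824.66 + 649.08 + (-140.62) = 3333.12
Financial account = -(3333.12 + 98.11) = -3431.23

-3431.23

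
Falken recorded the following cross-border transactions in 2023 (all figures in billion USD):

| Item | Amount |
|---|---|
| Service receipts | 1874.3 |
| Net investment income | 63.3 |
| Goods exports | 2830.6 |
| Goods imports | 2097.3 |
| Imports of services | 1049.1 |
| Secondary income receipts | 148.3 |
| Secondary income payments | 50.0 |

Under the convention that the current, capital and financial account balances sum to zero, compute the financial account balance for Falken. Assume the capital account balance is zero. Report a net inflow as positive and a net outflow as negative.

Goods balance = 2830.6 - 2097.3 = 733.3
Services balance = 1874.3 - 1049.1 = 825.2
Trade balance (goods + services) = 733.3 + 825.2 = 1558.5
Net primary income = 63.3
Net secondary income = 148.3 - 50.0 = 98.3
Current account = 1558.5 + 63.3 + 98.3 = 1720.1
Financial account = -(1720.1) = -1720.1

-1720.1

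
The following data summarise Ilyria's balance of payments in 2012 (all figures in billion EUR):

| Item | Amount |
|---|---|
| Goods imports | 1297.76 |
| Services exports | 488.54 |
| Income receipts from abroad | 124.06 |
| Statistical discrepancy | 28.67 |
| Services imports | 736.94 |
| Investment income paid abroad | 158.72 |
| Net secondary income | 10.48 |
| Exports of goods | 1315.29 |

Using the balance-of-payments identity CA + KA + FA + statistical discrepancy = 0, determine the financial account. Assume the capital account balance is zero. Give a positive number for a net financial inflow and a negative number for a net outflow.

226.38

Goods balance = 1315.29 - 1297.76 = 17.53
Services balance = 488.54 - 736.94 = -248.40
Trade balance (goods + services) = 17.53 + (-248.40) = -230.87
Net primary income = 124.06 - 158.72 = -34.66
Net secondary income = 10.48
Current account = -230.87 + (-34.66) + 10.48 = -255.05
Financial account = -(-255.05 + 28.67) = 226.38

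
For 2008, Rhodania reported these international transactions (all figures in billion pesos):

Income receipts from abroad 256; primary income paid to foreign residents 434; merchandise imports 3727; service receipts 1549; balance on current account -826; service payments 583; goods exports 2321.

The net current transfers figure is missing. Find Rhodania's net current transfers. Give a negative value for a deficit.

-208

Current account = goods balance + services balance + net primary income + net secondary income
Sum of the known components = -618
Net current transfers = CA - (known components) = -826 - (-618) = -208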